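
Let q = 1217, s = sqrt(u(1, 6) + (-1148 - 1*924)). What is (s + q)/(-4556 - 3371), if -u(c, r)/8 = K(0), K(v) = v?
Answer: -1217/7927 - 2*I*sqrt(518)/7927 ≈ -0.15353 - 0.0057423*I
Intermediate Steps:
u(c, r) = 0 (u(c, r) = -8*0 = 0)
s = 2*I*sqrt(518) (s = sqrt(0 + (-1148 - 1*924)) = sqrt(0 + (-1148 - 924)) = sqrt(0 - 2072) = sqrt(-2072) = 2*I*sqrt(518) ≈ 45.519*I)
(s + q)/(-4556 - 3371) = (2*I*sqrt(518) + 1217)/(-4556 - 3371) = (1217 + 2*I*sqrt(518))/(-7927) = (1217 + 2*I*sqrt(518))*(-1/7927) = -1217/7927 - 2*I*sqrt(518)/7927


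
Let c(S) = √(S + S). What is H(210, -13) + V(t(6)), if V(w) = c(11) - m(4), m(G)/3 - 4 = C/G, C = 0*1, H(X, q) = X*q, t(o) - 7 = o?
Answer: -2742 + √22 ≈ -2737.3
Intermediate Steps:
c(S) = √2*√S (c(S) = √(2*S) = √2*√S)
t(o) = 7 + o
C = 0
m(G) = 12 (m(G) = 12 + 3*(0/G) = 12 + 3*0 = 12 + 0 = 12)
V(w) = -12 + √22 (V(w) = √2*√11 - 1*12 = √22 - 12 = -12 + √22)
H(210, -13) + V(t(6)) = 210*(-13) + (-12 + √22) = -2730 + (-12 + √22) = -2742 + √22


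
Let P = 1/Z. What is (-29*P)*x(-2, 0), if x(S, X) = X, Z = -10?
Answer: 0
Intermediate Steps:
P = -1/10 (P = 1/(-10) = -1/10 ≈ -0.10000)
(-29*P)*x(-2, 0) = -29*(-1/10)*0 = (29/10)*0 = 0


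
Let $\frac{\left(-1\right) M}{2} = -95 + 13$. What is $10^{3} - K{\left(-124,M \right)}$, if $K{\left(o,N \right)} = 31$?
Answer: $969$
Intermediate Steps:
$M = 164$ ($M = - 2 \left(-95 + 13\right) = \left(-2\right) \left(-82\right) = 164$)
$10^{3} - K{\left(-124,M \right)} = 10^{3} - 31 = 1000 - 31 = 969$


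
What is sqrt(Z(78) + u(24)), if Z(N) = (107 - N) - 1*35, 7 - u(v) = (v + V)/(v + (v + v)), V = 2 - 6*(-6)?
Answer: sqrt(5)/6 ≈ 0.37268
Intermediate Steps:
V = 38 (V = 2 + 36 = 38)
u(v) = 7 - (38 + v)/(3*v) (u(v) = 7 - (v + 38)/(v + (v + v)) = 7 - (38 + v)/(v + 2*v) = 7 - (38 + v)/(3*v))
Z(N) = 72 - N (Z(N) = (107 - N) - 35 = 72 - N)
sqrt(Z(78) + u(24)) = sqrt((72 - 1*78) + (2/3)*(-19 + 10*24)/24) = sqrt((72 - 78) + (2/3)*(1/24)*(-19 + 240)) = sqrt(-6 + (2/3)*(1/24)*221) = sqrt(-6 + 221/36) = sqrt(5/36) = sqrt(5)/6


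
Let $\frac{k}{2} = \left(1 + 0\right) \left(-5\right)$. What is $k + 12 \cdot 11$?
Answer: $122$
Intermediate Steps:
$k = -10$ ($k = 2 \left(1 + 0\right) \left(-5\right) = 2 \cdot 1 \left(-5\right) = 2 \left(-5\right) = -10$)
$k + 12 \cdot 11 = -10 + 12 \cdot 11 = -10 + 132 = 122$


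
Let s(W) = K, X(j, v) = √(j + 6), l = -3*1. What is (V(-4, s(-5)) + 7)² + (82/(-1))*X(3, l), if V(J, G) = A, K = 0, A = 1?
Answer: -182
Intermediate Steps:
l = -3
X(j, v) = √(6 + j)
s(W) = 0
V(J, G) = 1
(V(-4, s(-5)) + 7)² + (82/(-1))*X(3, l) = (1 + 7)² + (82/(-1))*√(6 + 3) = 8² + (82*(-1))*√9 = 64 - 82*3 = 64 - 246 = -182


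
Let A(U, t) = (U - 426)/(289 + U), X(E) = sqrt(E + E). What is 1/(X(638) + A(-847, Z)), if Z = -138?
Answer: -710334/395679935 + 622728*sqrt(319)/395679935 ≈ 0.026314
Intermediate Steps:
X(E) = sqrt(2)*sqrt(E) (X(E) = sqrt(2*E) = sqrt(2)*sqrt(E))
A(U, t) = (-426 + U)/(289 + U)
1/(X(638) + A(-847, Z)) = 1/(sqrt(2)*sqrt(638) + (-426 - 847)/(289 - 847)) = 1/(2*sqrt(319) - 1273/(-558)) = 1/(2*sqrt(319) - 1/558*(-1273)) = 1/(2*sqrt(319) + 1273/558) = 1/(1273/558 + 2*sqrt(319))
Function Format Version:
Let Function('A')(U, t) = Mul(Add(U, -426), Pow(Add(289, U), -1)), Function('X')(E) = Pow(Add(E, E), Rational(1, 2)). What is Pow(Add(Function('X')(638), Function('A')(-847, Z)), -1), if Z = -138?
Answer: Add(Rational(-710334, 395679935), Mul(Rational(622728, 395679935), Pow(319, Rational(1, 2)))) ≈ 0.026314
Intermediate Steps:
Function('X')(E) = Mul(Pow(2, Rational(1, 2)), Pow(E, Rational(1, 2))) (Function('X')(E) = Pow(Mul(2, E), Rational(1, 2)) = Mul(Pow(2, Rational(1, 2)), Pow(E, Rational(1, 2))))
Function('A')(U, t) = Mul(Pow(Add(289, U), -1), Add(-426, U)) (Function('A')(U, t) = Mul(Add(-426, U), Pow(Add(289, U), -1)) = Mul(Pow(Add(289, U), -1), Add(-426, U)))
Pow(Add(Function('X')(638), Function('A')(-847, Z)), -1) = Pow(Add(Mul(Pow(2, Rational(1, 2)), Pow(638, Rational(1, 2))), Mul(Pow(Add(289, -847), -1), Add(-426, -847))), -1) = Pow(Add(Mul(2, Pow(319, Rational(1, 2))), Mul(Pow(-558, -1), -1273)), -1) = Pow(Add(Mul(2, Pow(319, Rational(1, 2))), Mul(Rational(-1, 558), -1273)), -1) = Pow(Add(Mul(2, Pow(319, Rational(1, 2))), Rational(1273, 558)), -1) = Pow(Add(Rational(1273, 558), Mul(2, Pow(319, Rational(1, 2)))), -1)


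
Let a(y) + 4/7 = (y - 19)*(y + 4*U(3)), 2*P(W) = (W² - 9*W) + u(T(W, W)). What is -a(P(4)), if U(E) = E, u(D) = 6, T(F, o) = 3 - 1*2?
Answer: 914/7 ≈ 130.57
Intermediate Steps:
T(F, o) = 1 (T(F, o) = 3 - 2 = 1)
P(W) = 3 + W²/2 - 9*W/2 (P(W) = ((W² - 9*W) + 6)/2 = (6 + W² - 9*W)/2 = 3 + W²/2 - 9*W/2)
a(y) = -4/7 + (-19 + y)*(12 + y) (a(y) = -4/7 + (y - 19)*(y + 4*3) = -4/7 + (-19 + y)*(y + 12) = -4/7 + (-19 + y)*(12 + y))
-a(P(4)) = -(-1600/7 + (3 + (½)*4² - 9/2*4)² - 7*(3 + (½)*4² - 9/2*4)) = -(-1600/7 + (3 + (½)*16 - 18)² - 7*(3 + (½)*16 - 18)) = -(-1600/7 + (3 + 8 - 18)² - 7*(3 + 8 - 18)) = -(-1600/7 + (-7)² - 7*(-7)) = -(-1600/7 + 49 + 49) = -1*(-914/7) = 914/7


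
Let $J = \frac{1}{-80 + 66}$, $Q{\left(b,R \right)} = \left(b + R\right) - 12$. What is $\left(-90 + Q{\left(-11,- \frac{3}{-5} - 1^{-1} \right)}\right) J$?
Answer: $\frac{81}{10} \approx 8.1$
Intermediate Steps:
$Q{\left(b,R \right)} = -12 + R + b$ ($Q{\left(b,R \right)} = \left(R + b\right) - 12 = -12 + R + b$)
$J = - \frac{1}{14}$ ($J = \frac{1}{-14} = - \frac{1}{14} \approx -0.071429$)
$\left(-90 + Q{\left(-11,- \frac{3}{-5} - 1^{-1} \right)}\right) J = \left(-90 - \frac{117}{5}\right) \left(- \frac{1}{14}\right) = \left(- \frac{567}{5}\right) \left(- \frac{1}{14}\right) = \frac{81}{10}$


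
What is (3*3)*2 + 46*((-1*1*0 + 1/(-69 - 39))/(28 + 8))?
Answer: 34969/1944 ≈ 17.988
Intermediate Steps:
(3*3)*2 + 46*((-1*1*0 + 1/(-69 - 39))/(28 + 8)) = 9*2 + 46*((-1*0 + 1/(-108))/36) = 18 + 46*((0 - 1/108)*(1/36)) = 18 + 46*(-1/108*1/36) = 18 + 46*(-1/3888) = 18 - 23/1944 = 34969/1944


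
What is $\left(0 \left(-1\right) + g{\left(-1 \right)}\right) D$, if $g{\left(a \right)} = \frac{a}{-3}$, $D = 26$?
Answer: $\frac{26}{3} \approx 8.6667$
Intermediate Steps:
$g{\left(a \right)} = - \frac{a}{3}$ ($g{\left(a \right)} = a \left(- \frac{1}{3}\right) = - \frac{a}{3}$)
$\left(0 \left(-1\right) + g{\left(-1 \right)}\right) D = \left(0 \left(-1\right) - - \frac{1}{3}\right) 26 = \left(0 + \frac{1}{3}\right) 26 = \frac{1}{3} \cdot 26 = \frac{26}{3}$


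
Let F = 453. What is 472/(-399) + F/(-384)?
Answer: -120665/51072 ≈ -2.3626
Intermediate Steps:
472/(-399) + F/(-384) = 472/(-399) + 453/(-384) = 472*(-1/399) + 453*(-1/384) = -472/399 - 151/128 = -120665/51072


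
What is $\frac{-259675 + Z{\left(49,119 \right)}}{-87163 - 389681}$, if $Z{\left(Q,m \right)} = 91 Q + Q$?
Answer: $\frac{255167}{476844} \approx 0.53512$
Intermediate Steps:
$Z{\left(Q,m \right)} = 92 Q$
$\frac{-259675 + Z{\left(49,119 \right)}}{-87163 - 389681} = \frac{-259675 + 92 \cdot 49}{-87163 - 389681} = \frac{-259675 + 4508}{-476844} = \left(-255167\right) \left(- \frac{1}{476844}\right) = \frac{255167}{476844}$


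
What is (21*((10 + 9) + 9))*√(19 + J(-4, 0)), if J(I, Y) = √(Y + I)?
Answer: 588*√(19 + 2*I) ≈ 2566.6 + 134.71*I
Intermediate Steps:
J(I, Y) = √(I + Y)
(21*((10 + 9) + 9))*√(19 + J(-4, 0)) = (21*((10 + 9) + 9))*√(19 + √(-4 + 0)) = (21*(19 + 9))*√(19 + √(-4)) = (21*28)*√(19 + 2*I) = 588*√(19 + 2*I)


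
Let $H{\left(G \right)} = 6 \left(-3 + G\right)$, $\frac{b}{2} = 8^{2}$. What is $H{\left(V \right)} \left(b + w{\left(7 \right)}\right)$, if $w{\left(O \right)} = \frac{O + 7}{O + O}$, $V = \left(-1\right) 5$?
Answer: $-6192$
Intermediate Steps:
$b = 128$ ($b = 2 \cdot 8^{2} = 2 \cdot 64 = 128$)
$V = -5$
$w{\left(O \right)} = \frac{7 + O}{2 O}$
$H{\left(G \right)} = -18 + 6 G$
$H{\left(V \right)} \left(b + w{\left(7 \right)}\right) = \left(-18 + 6 \left(-5\right)\right) \left(128 + \frac{7 + 7}{2 \cdot 7}\right) = \left(-18 - 30\right) \left(128 + \frac{1}{2} \cdot \frac{1}{7} \cdot 14\right) = - 48 \left(128 + 1\right) = \left(-48\right) 129 = -6192$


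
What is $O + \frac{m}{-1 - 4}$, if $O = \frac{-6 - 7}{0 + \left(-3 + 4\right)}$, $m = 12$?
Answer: $- \frac{77}{5} \approx -15.4$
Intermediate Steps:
$O = -13$ ($O = - \frac{13}{0 + 1} = - \frac{13}{1} = \left(-13\right) 1 = -13$)
$O + \frac{m}{-1 - 4} = -13 + \frac{12}{-1 - 4} = -13 + \frac{12}{-5} = -13 + 12 \left(- \frac{1}{5}\right) = -13 - \frac{12}{5} = - \frac{77}{5}$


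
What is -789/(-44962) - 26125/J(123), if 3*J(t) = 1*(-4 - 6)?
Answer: 176195232/22481 ≈ 7837.5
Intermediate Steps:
J(t) = -10/3 (J(t) = (1*(-4 - 6))/3 = (1*(-10))/3 = (⅓)*(-10) = -10/3)
-789/(-44962) - 26125/J(123) = -789/(-44962) - 26125/(-10/3) = -789*(-1/44962) - 26125*(-3/10) = 789/44962 + 15675/2 = 176195232/22481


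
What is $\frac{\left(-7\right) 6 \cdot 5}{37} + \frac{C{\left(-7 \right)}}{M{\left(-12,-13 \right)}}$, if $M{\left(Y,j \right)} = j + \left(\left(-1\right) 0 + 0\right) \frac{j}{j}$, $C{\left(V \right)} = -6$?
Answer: $- \frac{2508}{481} \approx -5.2141$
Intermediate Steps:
$M{\left(Y,j \right)} = j$ ($M{\left(Y,j \right)} = j + \left(0 + 0\right) 1 = j + 0 \cdot 1 = j + 0 = j$)
$\frac{\left(-7\right) 6 \cdot 5}{37} + \frac{C{\left(-7 \right)}}{M{\left(-12,-13 \right)}} = \frac{\left(-7\right) 6 \cdot 5}{37} - \frac{6}{-13} = \left(-42\right) 5 \cdot \frac{1}{37} - - \frac{6}{13} = \left(-210\right) \frac{1}{37} + \frac{6}{13} = - \frac{210}{37} + \frac{6}{13} = - \frac{2508}{481}$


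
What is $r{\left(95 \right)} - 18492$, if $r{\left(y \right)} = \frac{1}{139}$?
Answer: $- \frac{2570387}{139} \approx -18492.0$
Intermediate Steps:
$r{\left(y \right)} = \frac{1}{139}$
$r{\left(95 \right)} - 18492 = \frac{1}{139} - 18492 = - \frac{2570387}{139}$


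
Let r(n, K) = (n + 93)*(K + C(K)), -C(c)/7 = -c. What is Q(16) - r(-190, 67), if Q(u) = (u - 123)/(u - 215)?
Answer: 10346515/199 ≈ 51993.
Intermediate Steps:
C(c) = 7*c (C(c) = -(-7)*c = 7*c)
Q(u) = (-123 + u)/(-215 + u)
r(n, K) = 8*K*(93 + n) (r(n, K) = (n + 93)*(K + 7*K) = (93 + n)*(8*K) = 8*K*(93 + n))
Q(16) - r(-190, 67) = (-123 + 16)/(-215 + 16) - 8*67*(93 - 190) = -107/(-199) - 8*67*(-97) = -1/199*(-107) - 1*(-51992) = 107/199 + 51992 = 10346515/199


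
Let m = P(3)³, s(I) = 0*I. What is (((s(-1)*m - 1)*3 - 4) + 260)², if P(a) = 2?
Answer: 64009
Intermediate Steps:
s(I) = 0
m = 8 (m = 2³ = 8)
(((s(-1)*m - 1)*3 - 4) + 260)² = (((0*8 - 1)*3 - 4) + 260)² = (((0 - 1)*3 - 4) + 260)² = ((-1*3 - 4) + 260)² = ((-3 - 4) + 260)² = (-7 + 260)² = 253² = 64009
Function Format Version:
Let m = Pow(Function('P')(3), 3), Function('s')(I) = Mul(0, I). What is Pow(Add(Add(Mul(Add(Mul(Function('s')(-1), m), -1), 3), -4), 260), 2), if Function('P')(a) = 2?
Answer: 64009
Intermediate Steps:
Function('s')(I) = 0
m = 8 (m = Pow(2, 3) = 8)
Pow(Add(Add(Mul(Add(Mul(Function('s')(-1), m), -1), 3), -4), 260), 2) = Pow(Add(Add(Mul(Add(Mul(0, 8), -1), 3), -4), 260), 2) = Pow(Add(Add(Mul(Add(0, -1), 3), -4), 260), 2) = Pow(Add(Add(Mul(-1, 3), -4), 260), 2) = Pow(Add(Add(-3, -4), 260), 2) = Pow(Add(-7, 260), 2) = Pow(253, 2) = 64009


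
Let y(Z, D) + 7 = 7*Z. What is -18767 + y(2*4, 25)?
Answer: -18718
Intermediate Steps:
y(Z, D) = -7 + 7*Z
-18767 + y(2*4, 25) = -18767 + (-7 + 7*(2*4)) = -18767 + (-7 + 7*8) = -18767 + (-7 + 56) = -18767 + 49 = -18718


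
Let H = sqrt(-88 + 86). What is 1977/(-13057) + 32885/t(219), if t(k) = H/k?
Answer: -1977/13057 - 7201815*I*sqrt(2)/2 ≈ -0.15141 - 5.0925e+6*I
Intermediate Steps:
H = I*sqrt(2) (H = sqrt(-2) = I*sqrt(2) ≈ 1.4142*I)
t(k) = I*sqrt(2)/k (t(k) = (I*sqrt(2))/k = I*sqrt(2)/k)
1977/(-13057) + 32885/t(219) = 1977/(-13057) + 32885/((I*sqrt(2)/219)) = 1977*(-1/13057) + 32885/((I*sqrt(2)*(1/219))) = -1977/13057 + 32885/((I*sqrt(2)/219)) = -1977/13057 + 32885*(-219*I*sqrt(2)/2) = -1977/13057 - 7201815*I*sqrt(2)/2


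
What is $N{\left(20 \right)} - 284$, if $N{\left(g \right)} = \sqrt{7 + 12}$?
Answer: $-284 + \sqrt{19} \approx -279.64$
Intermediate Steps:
$N{\left(g \right)} = \sqrt{19}$
$N{\left(20 \right)} - 284 = \sqrt{19} - 284 = -284 + \sqrt{19}$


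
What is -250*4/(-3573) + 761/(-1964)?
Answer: -755053/7017372 ≈ -0.10760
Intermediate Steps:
-250*4/(-3573) + 761/(-1964) = -1000*(-1/3573) + 761*(-1/1964) = 1000/3573 - 761/1964 = -755053/7017372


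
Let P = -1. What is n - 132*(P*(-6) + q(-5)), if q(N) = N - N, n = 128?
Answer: -664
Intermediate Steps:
q(N) = 0
n - 132*(P*(-6) + q(-5)) = 128 - 132*(-1*(-6) + 0) = 128 - 132*(6 + 0) = 128 - 132*6 = 128 - 792 = -664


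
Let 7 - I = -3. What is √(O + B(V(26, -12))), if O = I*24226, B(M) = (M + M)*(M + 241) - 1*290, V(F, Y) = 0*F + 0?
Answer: √241970 ≈ 491.90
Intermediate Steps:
I = 10 (I = 7 - 1*(-3) = 7 + 3 = 10)
V(F, Y) = 0 (V(F, Y) = 0 + 0 = 0)
B(M) = -290 + 2*M*(241 + M) (B(M) = (2*M)*(241 + M) - 290 = 2*M*(241 + M) - 290 = -290 + 2*M*(241 + M))
O = 242260 (O = 10*24226 = 242260)
√(O + B(V(26, -12))) = √(242260 + (-290 + 2*0² + 482*0)) = √(242260 + (-290 + 2*0 + 0)) = √(242260 + (-290 + 0 + 0)) = √(242260 - 290) = √241970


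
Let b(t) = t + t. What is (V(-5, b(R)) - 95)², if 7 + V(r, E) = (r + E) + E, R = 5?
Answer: 7569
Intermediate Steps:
b(t) = 2*t
V(r, E) = -7 + r + 2*E (V(r, E) = -7 + ((r + E) + E) = -7 + ((E + r) + E) = -7 + (r + 2*E) = -7 + r + 2*E)
(V(-5, b(R)) - 95)² = ((-7 - 5 + 2*(2*5)) - 95)² = ((-7 - 5 + 2*10) - 95)² = ((-7 - 5 + 20) - 95)² = (8 - 95)² = (-87)² = 7569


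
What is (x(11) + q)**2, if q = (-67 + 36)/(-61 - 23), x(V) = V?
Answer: 912025/7056 ≈ 129.26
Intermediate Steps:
q = 31/84 (q = -31/(-84) = -31*(-1/84) = 31/84 ≈ 0.36905)
(x(11) + q)**2 = (11 + 31/84)**2 = (955/84)**2 = 912025/7056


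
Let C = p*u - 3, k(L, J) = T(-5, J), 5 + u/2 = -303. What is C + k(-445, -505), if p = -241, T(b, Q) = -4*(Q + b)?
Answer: 150493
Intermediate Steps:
T(b, Q) = -4*Q - 4*b
u = -616 (u = -10 + 2*(-303) = -10 - 606 = -616)
k(L, J) = 20 - 4*J (k(L, J) = -4*J - 4*(-5) = -4*J + 20 = 20 - 4*J)
C = 148453 (C = -241*(-616) - 3 = 148456 - 3 = 148453)
C + k(-445, -505) = 148453 + (20 - 4*(-505)) = 148453 + (20 + 2020) = 148453 + 2040 = 150493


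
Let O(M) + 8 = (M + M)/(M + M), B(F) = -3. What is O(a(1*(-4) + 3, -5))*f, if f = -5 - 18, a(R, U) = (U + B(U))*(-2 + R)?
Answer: 161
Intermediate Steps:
a(R, U) = (-3 + U)*(-2 + R) (a(R, U) = (U - 3)*(-2 + R) = (-3 + U)*(-2 + R))
O(M) = -7 (O(M) = -8 + (M + M)/(M + M) = -8 + (2*M)/((2*M)) = -8 + (2*M)*(1/(2*M)) = -8 + 1 = -7)
f = -23
O(a(1*(-4) + 3, -5))*f = -7*(-23) = 161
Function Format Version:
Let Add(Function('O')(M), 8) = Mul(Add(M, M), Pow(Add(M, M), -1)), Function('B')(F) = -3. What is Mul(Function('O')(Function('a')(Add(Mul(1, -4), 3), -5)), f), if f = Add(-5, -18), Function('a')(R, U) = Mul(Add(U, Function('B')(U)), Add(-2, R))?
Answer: 161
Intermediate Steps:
Function('a')(R, U) = Mul(Add(-3, U), Add(-2, R)) (Function('a')(R, U) = Mul(Add(U, -3), Add(-2, R)) = Mul(Add(-3, U), Add(-2, R)))
Function('O')(M) = -7 (Function('O')(M) = Add(-8, Mul(Add(M, M), Pow(Add(M, M), -1))) = Add(-8, Mul(Mul(2, M), Pow(Mul(2, M), -1))) = Add(-8, Mul(Mul(2, M), Mul(Rational(1, 2), Pow(M, -1)))) = Add(-8, 1) = -7)
f = -23
Mul(Function('O')(Function('a')(Add(Mul(1, -4), 3), -5)), f) = Mul(-7, -23) = 161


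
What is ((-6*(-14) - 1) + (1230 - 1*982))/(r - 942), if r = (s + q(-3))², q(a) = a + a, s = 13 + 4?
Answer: -331/821 ≈ -0.40317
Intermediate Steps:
s = 17
q(a) = 2*a
r = 121 (r = (17 + 2*(-3))² = (17 - 6)² = 11² = 121)
((-6*(-14) - 1) + (1230 - 1*982))/(r - 942) = ((-6*(-14) - 1) + (1230 - 1*982))/(121 - 942) = ((84 - 1) + (1230 - 982))/(-821) = (83 + 248)*(-1/821) = 331*(-1/821) = -331/821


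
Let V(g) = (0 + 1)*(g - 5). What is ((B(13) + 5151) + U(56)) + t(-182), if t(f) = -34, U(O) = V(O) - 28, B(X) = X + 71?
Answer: 5224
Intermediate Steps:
B(X) = 71 + X
V(g) = -5 + g (V(g) = 1*(-5 + g) = -5 + g)
U(O) = -33 + O (U(O) = (-5 + O) - 28 = -33 + O)
((B(13) + 5151) + U(56)) + t(-182) = (((71 + 13) + 5151) + (-33 + 56)) - 34 = ((84 + 5151) + 23) - 34 = (5235 + 23) - 34 = 5258 - 34 = 5224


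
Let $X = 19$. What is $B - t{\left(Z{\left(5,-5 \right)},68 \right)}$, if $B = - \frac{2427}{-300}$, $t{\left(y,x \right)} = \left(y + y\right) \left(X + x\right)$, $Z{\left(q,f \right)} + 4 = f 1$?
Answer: $\frac{157409}{100} \approx 1574.1$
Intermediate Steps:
$Z{\left(q,f \right)} = -4 + f$ ($Z{\left(q,f \right)} = -4 + f 1 = -4 + f$)
$t{\left(y,x \right)} = 2 y \left(19 + x\right)$ ($t{\left(y,x \right)} = \left(y + y\right) \left(19 + x\right) = 2 y \left(19 + x\right)$)
$B = \frac{809}{100}$ ($B = \left(-2427\right) \left(- \frac{1}{300}\right) = \frac{809}{100} \approx 8.09$)
$B - t{\left(Z{\left(5,-5 \right)},68 \right)} = \frac{809}{100} - 2 \left(-4 - 5\right) \left(19 + 68\right) = \frac{809}{100} - 2 \left(-9\right) 87 = \frac{809}{100} - -1566 = \frac{809}{100} + 1566 = \frac{157409}{100}$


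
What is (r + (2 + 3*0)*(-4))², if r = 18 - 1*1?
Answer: 81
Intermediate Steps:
r = 17 (r = 18 - 1 = 17)
(r + (2 + 3*0)*(-4))² = (17 + (2 + 3*0)*(-4))² = (17 + (2 + 0)*(-4))² = (17 + 2*(-4))² = (17 - 8)² = 9² = 81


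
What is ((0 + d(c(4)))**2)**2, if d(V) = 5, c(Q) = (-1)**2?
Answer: 625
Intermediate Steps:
c(Q) = 1
((0 + d(c(4)))**2)**2 = ((0 + 5)**2)**2 = (5**2)**2 = 25**2 = 625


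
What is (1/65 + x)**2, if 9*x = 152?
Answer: 97792321/342225 ≈ 285.75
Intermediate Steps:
x = 152/9 (x = (1/9)*152 = 152/9 ≈ 16.889)
(1/65 + x)**2 = (1/65 + 152/9)**2 = (9889/585)**2 = 97792321/342225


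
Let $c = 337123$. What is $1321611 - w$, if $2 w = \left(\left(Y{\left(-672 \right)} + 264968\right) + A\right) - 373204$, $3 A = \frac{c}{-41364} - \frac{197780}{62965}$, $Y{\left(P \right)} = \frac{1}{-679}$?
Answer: $\frac{417069281624493695}{303161967864} \approx 1.3757 \cdot 10^{6}$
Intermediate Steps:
$Y{\left(P \right)} = - \frac{1}{679}$
$A = - \frac{5881584323}{1562690556}$ ($A = \frac{\frac{337123}{-41364} - \frac{197780}{62965}}{3} = \frac{337123 \left(- \frac{1}{41364}\right) - \frac{39556}{12593}}{3} = \frac{- \frac{337123}{41364} - \frac{39556}{12593}}{3} = \frac{1}{3} \left(- \frac{5881584323}{520896852}\right) = - \frac{5881584323}{1562690556} \approx -3.7638$)
$w = - \frac{16407090113784791}{303161967864}$ ($w = \frac{\left(\left(- \frac{1}{679} + 264968\right) - \frac{5881584323}{1562690556}\right) - 373204}{2} = \frac{\left(\frac{179913271}{679} - \frac{5881584323}{1562690556}\right) - 373204}{2} = \frac{\frac{40163539413573337}{151580983932} - 373204}{2} = \frac{1}{2} \left(- \frac{16407090113784791}{151580983932}\right) = - \frac{16407090113784791}{303161967864} \approx -54120.0$)
$1321611 - w = 1321611 - - \frac{16407090113784791}{303161967864} = 1321611 + \frac{16407090113784791}{303161967864} = \frac{417069281624493695}{303161967864}$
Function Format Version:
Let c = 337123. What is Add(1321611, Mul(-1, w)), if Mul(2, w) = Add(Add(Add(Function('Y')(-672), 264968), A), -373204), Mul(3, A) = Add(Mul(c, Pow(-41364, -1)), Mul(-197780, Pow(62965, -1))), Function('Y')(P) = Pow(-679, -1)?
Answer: Rational(417069281624493695, 303161967864) ≈ 1.3757e+6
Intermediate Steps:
Function('Y')(P) = Rational(-1, 679)
A = Rational(-5881584323, 1562690556) (A = Mul(Rational(1, 3), Add(Mul(337123, Pow(-41364, -1)), Mul(-197780, Pow(62965, -1)))) = Mul(Rational(1, 3), Add(Mul(337123, Rational(-1, 41364)), Mul(-197780, Rational(1, 62965)))) = Mul(Rational(1, 3), Add(Rational(-337123, 41364), Rational(-39556, 12593))) = Mul(Rational(1, 3), Rational(-5881584323, 520896852)) = Rational(-5881584323, 1562690556) ≈ -3.7638)
w = Rational(-16407090113784791, 303161967864) (w = Mul(Rational(1, 2), Add(Add(Add(Rational(-1, 679), 264968), Rational(-5881584323, 1562690556)), -373204)) = Mul(Rational(1, 2), Add(Add(Rational(179913271, 679), Rational(-5881584323, 1562690556)), -373204)) = Mul(Rational(1, 2), Add(Rational(40163539413573337, 151580983932), -373204)) = Mul(Rational(1, 2), Rational(-16407090113784791, 151580983932)) = Rational(-16407090113784791, 303161967864) ≈ -54120.)
Add(1321611, Mul(-1, w)) = Add(1321611, Mul(-1, Rational(-16407090113784791, 303161967864))) = Add(1321611, Rational(16407090113784791, 303161967864)) = Rational(417069281624493695, 303161967864)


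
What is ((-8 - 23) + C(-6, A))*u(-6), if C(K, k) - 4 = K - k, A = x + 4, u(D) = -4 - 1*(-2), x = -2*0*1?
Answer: 74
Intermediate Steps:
x = 0 (x = 0*1 = 0)
u(D) = -2 (u(D) = -4 + 2 = -2)
A = 4 (A = 0 + 4 = 4)
C(K, k) = 4 + K - k (C(K, k) = 4 + (K - k) = 4 + K - k)
((-8 - 23) + C(-6, A))*u(-6) = ((-8 - 23) + (4 - 6 - 1*4))*(-2) = (-31 + (4 - 6 - 4))*(-2) = (-31 - 6)*(-2) = -37*(-2) = 74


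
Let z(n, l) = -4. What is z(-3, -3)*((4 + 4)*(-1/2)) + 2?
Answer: 18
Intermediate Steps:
z(-3, -3)*((4 + 4)*(-1/2)) + 2 = -4*(4 + 4)*(-1/2) + 2 = -32*(-1*½) + 2 = -32*(-1)/2 + 2 = -4*(-4) + 2 = 16 + 2 = 18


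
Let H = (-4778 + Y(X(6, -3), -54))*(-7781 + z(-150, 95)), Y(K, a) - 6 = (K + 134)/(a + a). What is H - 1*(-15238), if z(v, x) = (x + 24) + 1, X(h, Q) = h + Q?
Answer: 3950990797/108 ≈ 3.6583e+7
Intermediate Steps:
X(h, Q) = Q + h
z(v, x) = 25 + x (z(v, x) = (24 + x) + 1 = 25 + x)
Y(K, a) = 6 + (134 + K)/(2*a) (Y(K, a) = 6 + (K + 134)/(a + a) = 6 + (134 + K)/((2*a)) = 6 + (134 + K)*(1/(2*a)) = 6 + (134 + K)/(2*a))
H = 3949345093/108 (H = (-4778 + (½)*(134 + (-3 + 6) + 12*(-54))/(-54))*(-7781 + (25 + 95)) = (-4778 + (½)*(-1/54)*(134 + 3 - 648))*(-7781 + 120) = (-4778 + (½)*(-1/54)*(-511))*(-7661) = (-4778 + 511/108)*(-7661) = -515513/108*(-7661) = 3949345093/108 ≈ 3.6568e+7)
H - 1*(-15238) = 3949345093/108 - 1*(-15238) = 3949345093/108 + 15238 = 3950990797/108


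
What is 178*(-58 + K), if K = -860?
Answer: -163404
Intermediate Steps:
178*(-58 + K) = 178*(-58 - 860) = 178*(-918) = -163404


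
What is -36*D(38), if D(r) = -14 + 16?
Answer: -72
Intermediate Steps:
D(r) = 2
-36*D(38) = -36*2 = -72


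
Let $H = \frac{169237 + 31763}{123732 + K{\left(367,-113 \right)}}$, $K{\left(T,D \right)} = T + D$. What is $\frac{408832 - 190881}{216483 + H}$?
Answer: $\frac{13511436343}{13420531119} \approx 1.0068$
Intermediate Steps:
$K{\left(T,D \right)} = D + T$
$H = \frac{100500}{61993}$ ($H = \frac{169237 + 31763}{123732 + \left(-113 + 367\right)} = \frac{201000}{123732 + 254} = \frac{201000}{123986} = 201000 \cdot \frac{1}{123986} = \frac{100500}{61993} \approx 1.6212$)
$\frac{408832 - 190881}{216483 + H} = \frac{408832 - 190881}{216483 + \frac{100500}{61993}} = \frac{217951}{\frac{13420531119}{61993}} = 217951 \cdot \frac{61993}{13420531119} = \frac{13511436343}{13420531119}$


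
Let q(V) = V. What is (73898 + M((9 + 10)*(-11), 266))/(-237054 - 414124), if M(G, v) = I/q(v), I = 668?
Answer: -4914384/43303337 ≈ -0.11349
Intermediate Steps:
M(G, v) = 668/v
(73898 + M((9 + 10)*(-11), 266))/(-237054 - 414124) = (73898 + 668/266)/(-237054 - 414124) = (73898 + 668*(1/266))/(-651178) = (73898 + 334/133)*(-1/651178) = (9828768/133)*(-1/651178) = -4914384/43303337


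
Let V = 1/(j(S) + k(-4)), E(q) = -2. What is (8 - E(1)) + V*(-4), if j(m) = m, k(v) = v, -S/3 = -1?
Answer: 14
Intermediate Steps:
S = 3 (S = -3*(-1) = 3)
V = -1 (V = 1/(3 - 4) = 1/(-1) = -1)
(8 - E(1)) + V*(-4) = (8 - 1*(-2)) - 1*(-4) = (8 + 2) + 4 = 10 + 4 = 14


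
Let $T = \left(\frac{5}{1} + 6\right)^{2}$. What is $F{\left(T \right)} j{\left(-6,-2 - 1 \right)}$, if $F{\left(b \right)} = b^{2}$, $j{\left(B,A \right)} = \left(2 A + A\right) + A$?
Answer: $-175692$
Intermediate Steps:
$j{\left(B,A \right)} = 4 A$ ($j{\left(B,A \right)} = 3 A + A = 4 A$)
$T = 121$ ($T = \left(5 \cdot 1 + 6\right)^{2} = \left(5 + 6\right)^{2} = 11^{2} = 121$)
$F{\left(T \right)} j{\left(-6,-2 - 1 \right)} = 121^{2} \cdot 4 \left(-2 - 1\right) = 14641 \cdot 4 \left(-2 - 1\right) = 14641 \cdot 4 \left(-3\right) = 14641 \left(-12\right) = -175692$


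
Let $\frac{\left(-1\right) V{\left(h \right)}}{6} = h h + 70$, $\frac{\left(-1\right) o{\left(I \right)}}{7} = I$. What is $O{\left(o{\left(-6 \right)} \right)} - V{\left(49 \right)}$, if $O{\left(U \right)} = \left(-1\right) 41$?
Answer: $14785$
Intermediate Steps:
$o{\left(I \right)} = - 7 I$
$O{\left(U \right)} = -41$
$V{\left(h \right)} = -420 - 6 h^{2}$ ($V{\left(h \right)} = - 6 \left(h h + 70\right) = - 6 \left(h^{2} + 70\right) = - 6 \left(70 + h^{2}\right) = -420 - 6 h^{2}$)
$O{\left(o{\left(-6 \right)} \right)} - V{\left(49 \right)} = -41 - \left(-420 - 6 \cdot 49^{2}\right) = -41 - \left(-420 - 14406\right) = -41 - -14826 = -41 + 14826 = 14785$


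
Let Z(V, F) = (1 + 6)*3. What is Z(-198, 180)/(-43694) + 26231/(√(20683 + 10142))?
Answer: -3/6242 + 26231*√137/2055 ≈ 149.40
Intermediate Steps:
Z(V, F) = 21 (Z(V, F) = 7*3 = 21)
Z(-198, 180)/(-43694) + 26231/(√(20683 + 10142)) = 21/(-43694) + 26231/(√(20683 + 10142)) = 21*(-1/43694) + 26231/(√30825) = -3/6242 + 26231/((15*√137)) = -3/6242 + 26231*(√137/2055) = -3/6242 + 26231*√137/2055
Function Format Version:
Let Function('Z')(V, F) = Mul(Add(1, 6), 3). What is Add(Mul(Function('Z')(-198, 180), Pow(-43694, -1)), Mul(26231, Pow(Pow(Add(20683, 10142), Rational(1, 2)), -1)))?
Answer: Add(Rational(-3, 6242), Mul(Rational(26231, 2055), Pow(137, Rational(1, 2)))) ≈ 149.40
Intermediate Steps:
Function('Z')(V, F) = 21 (Function('Z')(V, F) = Mul(7, 3) = 21)
Add(Mul(Function('Z')(-198, 180), Pow(-43694, -1)), Mul(26231, Pow(Pow(Add(20683, 10142), Rational(1, 2)), -1))) = Add(Mul(21, Pow(-43694, -1)), Mul(26231, Pow(Pow(Add(20683, 10142), Rational(1, 2)), -1))) = Add(Mul(21, Rational(-1, 43694)), Mul(26231, Pow(Pow(30825, Rational(1, 2)), -1))) = Add(Rational(-3, 6242), Mul(26231, Pow(Mul(15, Pow(137, Rational(1, 2))), -1))) = Add(Rational(-3, 6242), Mul(26231, Mul(Rational(1, 2055), Pow(137, Rational(1, 2))))) = Add(Rational(-3, 6242), Mul(Rational(26231, 2055), Pow(137, Rational(1, 2))))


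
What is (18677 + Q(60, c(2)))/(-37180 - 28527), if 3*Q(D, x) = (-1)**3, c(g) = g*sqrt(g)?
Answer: -56030/197121 ≈ -0.28424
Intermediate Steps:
c(g) = g**(3/2)
Q(D, x) = -1/3 (Q(D, x) = (1/3)*(-1)**3 = (1/3)*(-1) = -1/3)
(18677 + Q(60, c(2)))/(-37180 - 28527) = (18677 - 1/3)/(-37180 - 28527) = (56030/3)/(-65707) = (56030/3)*(-1/65707) = -56030/197121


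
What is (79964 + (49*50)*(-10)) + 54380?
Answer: 109844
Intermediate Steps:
(79964 + (49*50)*(-10)) + 54380 = (79964 + 2450*(-10)) + 54380 = (79964 - 24500) + 54380 = 55464 + 54380 = 109844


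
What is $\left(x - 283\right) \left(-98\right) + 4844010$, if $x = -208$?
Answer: $4892128$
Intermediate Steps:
$\left(x - 283\right) \left(-98\right) + 4844010 = \left(-208 - 283\right) \left(-98\right) + 4844010 = \left(-491\right) \left(-98\right) + 4844010 = 48118 + 4844010 = 4892128$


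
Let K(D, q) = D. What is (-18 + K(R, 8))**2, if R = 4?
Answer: 196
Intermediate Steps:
(-18 + K(R, 8))**2 = (-18 + 4)**2 = (-14)**2 = 196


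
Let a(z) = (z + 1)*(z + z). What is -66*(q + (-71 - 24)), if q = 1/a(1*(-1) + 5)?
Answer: 125367/20 ≈ 6268.4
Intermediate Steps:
a(z) = 2*z*(1 + z) (a(z) = (1 + z)*(2*z) = 2*z*(1 + z))
q = 1/40 (q = 1/(2*(1*(-1) + 5)*(1 + (1*(-1) + 5))) = 1/(2*(-1 + 5)*(1 + (-1 + 5))) = 1/(2*4*(1 + 4)) = 1/(2*4*5) = 1/40 ≈ 0.025000)
-66*(q + (-71 - 24)) = -66*(1/40 + (-71 - 24)) = -66*(1/40 - 95) = -66*(-3799/40) = 125367/20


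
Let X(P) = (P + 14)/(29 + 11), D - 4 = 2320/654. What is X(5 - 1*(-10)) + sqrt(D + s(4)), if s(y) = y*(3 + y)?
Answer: 29/40 + 2*sqrt(950262)/327 ≈ 6.6872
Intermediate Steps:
D = 2468/327 (D = 4 + 2320/654 = 4 + 2320*(1/654) = 4 + 1160/327 = 2468/327 ≈ 7.5474)
X(P) = 7/20 + P/40 (X(P) = (14 + P)/40 = (14 + P)*(1/40) = 7/20 + P/40)
X(5 - 1*(-10)) + sqrt(D + s(4)) = (7/20 + (5 - 1*(-10))/40) + sqrt(2468/327 + 4*(3 + 4)) = (7/20 + (5 + 10)/40) + sqrt(2468/327 + 4*7) = (7/20 + (1/40)*15) + sqrt(2468/327 + 28) = (7/20 + 3/8) + sqrt(11624/327) = 29/40 + 2*sqrt(950262)/327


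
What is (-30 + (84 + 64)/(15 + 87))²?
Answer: 2119936/2601 ≈ 815.05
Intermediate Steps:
(-30 + (84 + 64)/(15 + 87))² = (-30 + 148/102)² = (-30 + 148*(1/102))² = (-30 + 74/51)² = (-1456/51)² = 2119936/2601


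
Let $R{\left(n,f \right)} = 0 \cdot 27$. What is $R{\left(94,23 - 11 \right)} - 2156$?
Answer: $-2156$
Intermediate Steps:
$R{\left(n,f \right)} = 0$
$R{\left(94,23 - 11 \right)} - 2156 = 0 - 2156 = -2156$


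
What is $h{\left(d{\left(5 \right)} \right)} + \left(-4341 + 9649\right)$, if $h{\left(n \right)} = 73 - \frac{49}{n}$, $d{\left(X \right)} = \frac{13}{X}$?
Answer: $\frac{69708}{13} \approx 5362.2$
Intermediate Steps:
$h{\left(n \right)} = 73 - \frac{49}{n}$
$h{\left(d{\left(5 \right)} \right)} + \left(-4341 + 9649\right) = \left(73 - \frac{49}{13 \cdot \frac{1}{5}}\right) + \left(-4341 + 9649\right) = \left(73 - \frac{49}{13 \cdot \frac{1}{5}}\right) + 5308 = \left(73 - \frac{49}{\frac{13}{5}}\right) + 5308 = \left(73 - \frac{245}{13}\right) + 5308 = \frac{704}{13} + 5308 = \frac{69708}{13}$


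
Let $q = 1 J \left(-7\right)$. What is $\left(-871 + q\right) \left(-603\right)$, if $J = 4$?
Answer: $542097$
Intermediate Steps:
$q = -28$ ($q = 1 \cdot 4 \left(-7\right) = 4 \left(-7\right) = -28$)
$\left(-871 + q\right) \left(-603\right) = \left(-871 - 28\right) \left(-603\right) = \left(-899\right) \left(-603\right) = 542097$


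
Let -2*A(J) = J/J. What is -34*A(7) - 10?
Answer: 7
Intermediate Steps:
A(J) = -½ (A(J) = -J/(2*J) = -½*1 = -½)
-34*A(7) - 10 = -34*(-½) - 10 = 17 - 10 = 7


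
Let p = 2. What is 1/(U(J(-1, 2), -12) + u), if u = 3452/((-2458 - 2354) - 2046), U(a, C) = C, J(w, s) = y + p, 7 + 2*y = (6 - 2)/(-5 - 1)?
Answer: -3429/42874 ≈ -0.079979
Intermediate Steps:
y = -23/6 (y = -7/2 + ((6 - 2)/(-5 - 1))/2 = -7/2 + (4/(-6))/2 = -7/2 + (4*(-⅙))/2 = -7/2 + (½)*(-⅔) = -7/2 - ⅓ = -23/6 ≈ -3.8333)
J(w, s) = -11/6 (J(w, s) = -23/6 + 2 = -11/6)
u = -1726/3429 (u = 3452/(-4812 - 2046) = 3452/(-6858) = 3452*(-1/6858) = -1726/3429 ≈ -0.50335)
1/(U(J(-1, 2), -12) + u) = 1/(-12 - 1726/3429) = 1/(-42874/3429) = -3429/42874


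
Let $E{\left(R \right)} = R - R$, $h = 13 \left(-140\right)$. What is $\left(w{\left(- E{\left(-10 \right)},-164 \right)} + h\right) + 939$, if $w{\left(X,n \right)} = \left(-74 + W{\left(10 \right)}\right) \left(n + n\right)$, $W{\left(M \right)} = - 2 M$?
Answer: $29951$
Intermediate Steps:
$h = -1820$
$E{\left(R \right)} = 0$
$w{\left(X,n \right)} = - 188 n$ ($w{\left(X,n \right)} = \left(-74 - 20\right) \left(n + n\right) = \left(-74 - 20\right) 2 n = - 94 \cdot 2 n = - 188 n$)
$\left(w{\left(- E{\left(-10 \right)},-164 \right)} + h\right) + 939 = \left(\left(-188\right) \left(-164\right) - 1820\right) + 939 = \left(30832 - 1820\right) + 939 = 29012 + 939 = 29951$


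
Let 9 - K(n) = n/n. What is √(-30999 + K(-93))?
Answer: I*√30991 ≈ 176.04*I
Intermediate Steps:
K(n) = 8 (K(n) = 9 - n/n = 9 - 1*1 = 9 - 1 = 8)
√(-30999 + K(-93)) = √(-30999 + 8) = √(-30991) = I*√30991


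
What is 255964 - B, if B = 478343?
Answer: -222379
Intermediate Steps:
255964 - B = 255964 - 1*478343 = 255964 - 478343 = -222379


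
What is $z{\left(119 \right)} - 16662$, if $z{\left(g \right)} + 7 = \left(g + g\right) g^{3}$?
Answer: $401051173$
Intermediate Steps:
$z{\left(g \right)} = -7 + 2 g^{4}$ ($z{\left(g \right)} = -7 + \left(g + g\right) g^{3} = -7 + 2 g g^{3} = -7 + 2 g^{4}$)
$z{\left(119 \right)} - 16662 = \left(-7 + 2 \cdot 119^{4}\right) - 16662 = \left(-7 + 2 \cdot 200533921\right) - 16662 = \left(-7 + 401067842\right) - 16662 = 401067835 - 16662 = 401051173$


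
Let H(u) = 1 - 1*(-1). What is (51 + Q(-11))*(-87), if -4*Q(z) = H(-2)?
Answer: -8787/2 ≈ -4393.5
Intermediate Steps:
H(u) = 2 (H(u) = 1 + 1 = 2)
Q(z) = -½ (Q(z) = -¼*2 = -½)
(51 + Q(-11))*(-87) = (51 - ½)*(-87) = (101/2)*(-87) = -8787/2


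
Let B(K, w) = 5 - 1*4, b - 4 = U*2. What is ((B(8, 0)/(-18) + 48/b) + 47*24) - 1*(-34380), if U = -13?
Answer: 7030141/198 ≈ 35506.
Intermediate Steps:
b = -22 (b = 4 - 13*2 = 4 - 26 = -22)
B(K, w) = 1 (B(K, w) = 5 - 4 = 1)
((B(8, 0)/(-18) + 48/b) + 47*24) - 1*(-34380) = ((1/(-18) + 48/(-22)) + 47*24) - 1*(-34380) = ((1*(-1/18) + 48*(-1/22)) + 1128) + 34380 = ((-1/18 - 24/11) + 1128) + 34380 = (-443/198 + 1128) + 34380 = 222901/198 + 34380 = 7030141/198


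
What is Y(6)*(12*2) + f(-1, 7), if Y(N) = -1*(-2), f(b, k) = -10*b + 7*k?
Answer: 107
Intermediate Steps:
Y(N) = 2
Y(6)*(12*2) + f(-1, 7) = 2*(12*2) + (-10*(-1) + 7*7) = 2*24 + (10 + 49) = 48 + 59 = 107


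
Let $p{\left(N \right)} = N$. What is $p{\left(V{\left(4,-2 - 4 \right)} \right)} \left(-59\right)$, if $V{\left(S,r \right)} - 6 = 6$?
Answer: $-708$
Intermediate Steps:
$V{\left(S,r \right)} = 12$ ($V{\left(S,r \right)} = 6 + 6 = 12$)
$p{\left(V{\left(4,-2 - 4 \right)} \right)} \left(-59\right) = 12 \left(-59\right) = -708$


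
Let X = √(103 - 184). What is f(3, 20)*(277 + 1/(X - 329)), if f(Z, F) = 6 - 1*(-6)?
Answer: 180029190/54161 - 54*I/54161 ≈ 3324.0 - 0.00099703*I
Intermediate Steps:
X = 9*I (X = √(-81) = 9*I ≈ 9.0*I)
f(Z, F) = 12 (f(Z, F) = 6 + 6 = 12)
f(3, 20)*(277 + 1/(X - 329)) = 12*(277 + 1/(9*I - 329)) = 12*(277 + 1/(-329 + 9*I)) = 12*(277 + (-329 - 9*I)/108322) = 3324 + 6*(-329 - 9*I)/54161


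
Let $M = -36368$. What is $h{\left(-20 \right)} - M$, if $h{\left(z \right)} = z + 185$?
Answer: $36533$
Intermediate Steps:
$h{\left(z \right)} = 185 + z$
$h{\left(-20 \right)} - M = \left(185 - 20\right) - -36368 = 165 + 36368 = 36533$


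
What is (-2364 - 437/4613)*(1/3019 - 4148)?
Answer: 19509768490637/1989521 ≈ 9.8063e+6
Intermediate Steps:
(-2364 - 437/4613)*(1/3019 - 4148) = (-2364 - 437*1/4613)*(1/3019 - 4148) = (-2364 - 437/4613)*(-12522811/3019) = -10905569/4613*(-12522811/3019) = 19509768490637/1989521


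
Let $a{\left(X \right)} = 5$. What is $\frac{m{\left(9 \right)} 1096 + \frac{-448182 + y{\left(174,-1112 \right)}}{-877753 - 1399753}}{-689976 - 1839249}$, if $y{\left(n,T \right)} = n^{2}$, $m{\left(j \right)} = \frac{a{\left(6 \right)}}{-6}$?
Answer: $\frac{3119556361}{8640487669275} \approx 0.00036104$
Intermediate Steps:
$m{\left(j \right)} = - \frac{5}{6}$ ($m{\left(j \right)} = \frac{5}{-6} = 5 \left(- \frac{1}{6}\right) = - \frac{5}{6}$)
$\frac{m{\left(9 \right)} 1096 + \frac{-448182 + y{\left(174,-1112 \right)}}{-877753 - 1399753}}{-689976 - 1839249} = \frac{\left(- \frac{5}{6}\right) 1096 + \frac{-448182 + 174^{2}}{-877753 - 1399753}}{-689976 - 1839249} = \frac{- \frac{2740}{3} + \frac{-448182 + 30276}{-2277506}}{-2529225} = \left(- \frac{2740}{3} - - \frac{208953}{1138753}\right) \left(- \frac{1}{2529225}\right) = \left(- \frac{2740}{3} + \frac{208953}{1138753}\right) \left(- \frac{1}{2529225}\right) = \left(- \frac{3119556361}{3416259}\right) \left(- \frac{1}{2529225}\right) = \frac{3119556361}{8640487669275}$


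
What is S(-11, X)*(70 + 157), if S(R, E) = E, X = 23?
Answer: 5221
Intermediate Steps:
S(-11, X)*(70 + 157) = 23*(70 + 157) = 23*227 = 5221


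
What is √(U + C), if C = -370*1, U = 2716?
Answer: √2346 ≈ 48.436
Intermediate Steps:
C = -370
√(U + C) = √(2716 - 370) = √2346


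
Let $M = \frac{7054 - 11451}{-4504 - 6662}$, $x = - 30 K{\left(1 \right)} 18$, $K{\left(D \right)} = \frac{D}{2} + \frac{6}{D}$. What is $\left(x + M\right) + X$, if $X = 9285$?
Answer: $\frac{64488047}{11166} \approx 5775.4$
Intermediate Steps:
$K{\left(D \right)} = \frac{D}{2} + \frac{6}{D}$ ($K{\left(D \right)} = D \frac{1}{2} + \frac{6}{D} = \frac{D}{2} + \frac{6}{D}$)
$x = -3510$ ($x = - 30 \left(\frac{1}{2} \cdot 1 + \frac{6}{1}\right) 18 = - 30 \left(\frac{1}{2} + 6 \cdot 1\right) 18 = - 30 \left(\frac{1}{2} + 6\right) 18 = \left(-30\right) \frac{13}{2} \cdot 18 = \left(-195\right) 18 = -3510$)
$M = \frac{4397}{11166}$ ($M = - \frac{4397}{-11166} = \left(-4397\right) \left(- \frac{1}{11166}\right) = \frac{4397}{11166} \approx 0.39378$)
$\left(x + M\right) + X = \left(-3510 + \frac{4397}{11166}\right) + 9285 = - \frac{39188263}{11166} + 9285 = \frac{64488047}{11166}$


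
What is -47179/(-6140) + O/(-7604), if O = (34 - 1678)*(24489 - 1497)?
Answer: 58110918959/11672140 ≈ 4978.6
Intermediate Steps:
O = -37798848 (O = -1644*22992 = -37798848)
-47179/(-6140) + O/(-7604) = -47179/(-6140) - 37798848/(-7604) = -47179*(-1/6140) - 37798848*(-1/7604) = 47179/6140 + 9449712/1901 = 58110918959/11672140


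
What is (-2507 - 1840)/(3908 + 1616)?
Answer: -4347/5524 ≈ -0.78693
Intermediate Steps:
(-2507 - 1840)/(3908 + 1616) = -4347/5524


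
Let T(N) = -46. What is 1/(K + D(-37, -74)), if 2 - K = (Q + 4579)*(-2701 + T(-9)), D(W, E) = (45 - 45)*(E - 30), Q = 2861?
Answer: 1/20437682 ≈ 4.8929e-8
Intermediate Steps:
D(W, E) = 0 (D(W, E) = 0*(-30 + E) = 0)
K = 20437682 (K = 2 - (2861 + 4579)*(-2701 - 46) = 2 - 7440*(-2747) = 2 - 1*(-20437680) = 2 + 20437680 = 20437682)
1/(K + D(-37, -74)) = 1/(20437682 + 0) = 1/20437682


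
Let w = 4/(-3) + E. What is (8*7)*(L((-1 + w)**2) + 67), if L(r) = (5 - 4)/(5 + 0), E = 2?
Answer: 18816/5 ≈ 3763.2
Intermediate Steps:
w = 2/3 (w = 4/(-3) + 2 = 4*(-1/3) + 2 = -4/3 + 2 = 2/3 ≈ 0.66667)
L(r) = 1/5
(8*7)*(L((-1 + w)**2) + 67) = (8*7)*(1/5 + 67) = 56*(336/5) = 18816/5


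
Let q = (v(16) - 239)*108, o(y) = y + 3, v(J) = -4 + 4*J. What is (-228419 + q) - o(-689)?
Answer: -247065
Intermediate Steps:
o(y) = 3 + y
q = -19332 (q = ((-4 + 4*16) - 239)*108 = ((-4 + 64) - 239)*108 = (60 - 239)*108 = -179*108 = -19332)
(-228419 + q) - o(-689) = (-228419 - 19332) - (3 - 689) = -247751 - 1*(-686) = -247751 + 686 = -247065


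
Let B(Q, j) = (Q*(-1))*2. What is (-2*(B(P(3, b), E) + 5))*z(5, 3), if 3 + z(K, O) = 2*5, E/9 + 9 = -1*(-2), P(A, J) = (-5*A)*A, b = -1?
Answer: -1330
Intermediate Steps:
P(A, J) = -5*A²
E = -63 (E = -81 + 9*(-1*(-2)) = -81 + 9*2 = -81 + 18 = -63)
B(Q, j) = -2*Q (B(Q, j) = -Q*2 = -2*Q)
z(K, O) = 7 (z(K, O) = -3 + 2*5 = -3 + 10 = 7)
(-2*(B(P(3, b), E) + 5))*z(5, 3) = -2*(-(-10)*3² + 5)*7 = -2*(-(-10)*9 + 5)*7 = -2*(-2*(-45) + 5)*7 = -2*(90 + 5)*7 = -2*95*7 = -190*7 = -1330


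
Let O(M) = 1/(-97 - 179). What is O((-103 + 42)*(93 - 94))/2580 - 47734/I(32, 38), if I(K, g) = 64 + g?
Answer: -5665071137/12105360 ≈ -467.98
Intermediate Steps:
O(M) = -1/276 (O(M) = 1/(-276) = -1/276)
O((-103 + 42)*(93 - 94))/2580 - 47734/I(32, 38) = -1/276/2580 - 47734/(64 + 38) = -1/276*1/2580 - 47734/102 = -1/712080 - 47734*1/102 = -1/712080 - 23867/51 = -5665071137/12105360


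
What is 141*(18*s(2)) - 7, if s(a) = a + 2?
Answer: 10145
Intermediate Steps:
s(a) = 2 + a
141*(18*s(2)) - 7 = 141*(18*(2 + 2)) - 7 = 141*(18*4) - 7 = 141*72 - 7 = 10152 - 7 = 10145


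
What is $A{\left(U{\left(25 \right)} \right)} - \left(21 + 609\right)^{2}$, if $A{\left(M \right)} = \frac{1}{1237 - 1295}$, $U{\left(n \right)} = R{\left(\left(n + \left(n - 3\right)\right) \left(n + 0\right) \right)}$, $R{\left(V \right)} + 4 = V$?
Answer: $- \frac{23020201}{58} \approx -3.969 \cdot 10^{5}$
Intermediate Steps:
$R{\left(V \right)} = -4 + V$
$U{\left(n \right)} = -4 + n \left(-3 + 2 n\right)$ ($U{\left(n \right)} = -4 + \left(n + \left(n - 3\right)\right) \left(n + 0\right) = -4 + \left(n + \left(n - 3\right)\right) n = -4 + \left(n + \left(-3 + n\right)\right) n = -4 + \left(-3 + 2 n\right) n = -4 + n \left(-3 + 2 n\right)$)
$A{\left(M \right)} = - \frac{1}{58}$ ($A{\left(M \right)} = \frac{1}{-58} = - \frac{1}{58}$)
$A{\left(U{\left(25 \right)} \right)} - \left(21 + 609\right)^{2} = - \frac{1}{58} - \left(21 + 609\right)^{2} = - \frac{1}{58} - 630^{2} = - \frac{1}{58} - 396900 = - \frac{23020201}{58}$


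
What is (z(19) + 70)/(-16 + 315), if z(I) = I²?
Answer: 431/299 ≈ 1.4415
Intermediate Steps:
(z(19) + 70)/(-16 + 315) = (19² + 70)/(-16 + 315) = (361 + 70)/299 = 431*(1/299) = 431/299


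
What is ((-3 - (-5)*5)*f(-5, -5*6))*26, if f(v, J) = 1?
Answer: 572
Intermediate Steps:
((-3 - (-5)*5)*f(-5, -5*6))*26 = ((-3 - (-5)*5)*1)*26 = ((-3 - 1*(-25))*1)*26 = ((-3 + 25)*1)*26 = (22*1)*26 = 22*26 = 572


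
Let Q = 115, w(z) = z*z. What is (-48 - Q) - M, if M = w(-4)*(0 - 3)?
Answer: -115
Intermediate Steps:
w(z) = z²
M = -48 (M = (-4)²*(0 - 3) = 16*(-3) = -48)
(-48 - Q) - M = (-48 - 1*115) - 1*(-48) = (-48 - 115) + 48 = -163 + 48 = -115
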